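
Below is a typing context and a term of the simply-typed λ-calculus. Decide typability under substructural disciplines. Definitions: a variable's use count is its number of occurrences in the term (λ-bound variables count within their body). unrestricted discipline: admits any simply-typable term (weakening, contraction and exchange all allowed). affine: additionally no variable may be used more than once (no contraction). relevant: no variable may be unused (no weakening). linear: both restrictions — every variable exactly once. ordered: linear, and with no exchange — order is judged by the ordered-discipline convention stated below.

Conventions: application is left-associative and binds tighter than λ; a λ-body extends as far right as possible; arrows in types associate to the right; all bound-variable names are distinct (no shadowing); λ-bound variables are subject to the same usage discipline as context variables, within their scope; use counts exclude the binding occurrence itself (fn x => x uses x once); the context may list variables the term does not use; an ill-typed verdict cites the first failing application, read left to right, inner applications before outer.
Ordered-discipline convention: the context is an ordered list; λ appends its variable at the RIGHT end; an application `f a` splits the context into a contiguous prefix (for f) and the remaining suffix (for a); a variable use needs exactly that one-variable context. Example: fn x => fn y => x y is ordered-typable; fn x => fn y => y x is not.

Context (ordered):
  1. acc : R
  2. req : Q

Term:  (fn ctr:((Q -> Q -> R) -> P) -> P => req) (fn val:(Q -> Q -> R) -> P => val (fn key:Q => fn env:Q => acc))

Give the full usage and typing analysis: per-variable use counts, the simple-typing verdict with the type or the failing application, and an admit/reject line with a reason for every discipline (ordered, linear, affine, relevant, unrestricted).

variable uses: acc: 1×, req: 1×, ctr [bound]: 0×, val [bound]: 1×, key [bound]: 0×, env [bound]: 0×
use order (left to right): req, val, acc
typing: well-typed at Q
ordered: ✗, needs weakening: ctr, key, env unused
linear: ✗, needs weakening: ctr, key, env unused
affine: ✓, none of acc, req, ctr, val, key, env used more than once
relevant: ✗, needs weakening: ctr, key, env unused
unrestricted: ✓, type-checks (Q) and nothing is barred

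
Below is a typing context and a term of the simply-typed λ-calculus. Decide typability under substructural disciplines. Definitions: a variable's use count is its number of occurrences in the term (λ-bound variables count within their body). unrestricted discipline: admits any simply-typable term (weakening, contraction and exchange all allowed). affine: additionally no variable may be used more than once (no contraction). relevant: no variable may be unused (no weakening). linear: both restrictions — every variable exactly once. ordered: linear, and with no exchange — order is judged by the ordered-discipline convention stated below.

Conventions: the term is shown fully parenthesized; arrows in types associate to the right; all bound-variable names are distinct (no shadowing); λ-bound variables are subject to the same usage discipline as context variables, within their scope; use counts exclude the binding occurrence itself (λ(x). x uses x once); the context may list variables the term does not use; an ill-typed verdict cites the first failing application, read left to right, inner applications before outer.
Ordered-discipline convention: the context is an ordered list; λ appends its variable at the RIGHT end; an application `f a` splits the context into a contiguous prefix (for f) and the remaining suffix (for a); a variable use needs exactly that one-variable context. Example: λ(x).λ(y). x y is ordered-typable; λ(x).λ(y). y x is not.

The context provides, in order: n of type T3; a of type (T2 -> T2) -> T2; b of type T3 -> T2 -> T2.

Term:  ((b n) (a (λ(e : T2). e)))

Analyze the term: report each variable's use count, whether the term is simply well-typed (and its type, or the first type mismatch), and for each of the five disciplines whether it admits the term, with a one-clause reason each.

use counts: n ×1, a ×1, b ×1, e [bound] ×1
use order (left to right): b, n, a, e
typing: well-typed — term : T2
ordered: ✗, needs exchange: uses follow b, n, a, e
linear: ✓, exactly-once usage across n, a, b, e
affine: ✓, none of n, a, b, e used more than once
relevant: ✓, every one of n, a, b, e appears
unrestricted: ✓, simply typable at T2; W, C, E all held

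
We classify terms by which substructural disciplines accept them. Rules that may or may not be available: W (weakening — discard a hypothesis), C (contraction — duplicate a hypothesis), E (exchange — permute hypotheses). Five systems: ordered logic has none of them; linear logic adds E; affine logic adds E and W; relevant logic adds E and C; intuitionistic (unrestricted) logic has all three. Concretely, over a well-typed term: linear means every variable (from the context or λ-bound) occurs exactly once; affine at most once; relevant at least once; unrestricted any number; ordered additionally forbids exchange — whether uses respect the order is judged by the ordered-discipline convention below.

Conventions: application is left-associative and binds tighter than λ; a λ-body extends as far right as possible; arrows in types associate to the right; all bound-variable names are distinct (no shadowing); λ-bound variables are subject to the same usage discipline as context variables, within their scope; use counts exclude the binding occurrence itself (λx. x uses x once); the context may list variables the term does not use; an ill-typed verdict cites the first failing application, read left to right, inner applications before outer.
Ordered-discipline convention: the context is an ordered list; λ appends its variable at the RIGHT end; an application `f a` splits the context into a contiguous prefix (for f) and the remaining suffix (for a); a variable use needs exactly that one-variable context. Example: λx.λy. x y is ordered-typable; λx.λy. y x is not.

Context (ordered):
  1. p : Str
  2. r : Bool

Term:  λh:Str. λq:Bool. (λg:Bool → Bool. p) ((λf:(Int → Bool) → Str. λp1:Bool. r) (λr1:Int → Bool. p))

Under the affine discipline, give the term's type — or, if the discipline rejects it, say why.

not well-typed under affine — p ×2 used more than once (contraction)
variable uses: p ×2, r ×1, h [bound] ×0, q [bound] ×0, g [bound] ×0, f [bound] ×0, p1 [bound] ×0, r1 [bound] ×0
uses in reading order: p, r, p
typing: well-typed at Str → Bool → Str
summary: ordered ✗ · linear ✗ · affine ✗ · relevant ✗ · unrestricted ✓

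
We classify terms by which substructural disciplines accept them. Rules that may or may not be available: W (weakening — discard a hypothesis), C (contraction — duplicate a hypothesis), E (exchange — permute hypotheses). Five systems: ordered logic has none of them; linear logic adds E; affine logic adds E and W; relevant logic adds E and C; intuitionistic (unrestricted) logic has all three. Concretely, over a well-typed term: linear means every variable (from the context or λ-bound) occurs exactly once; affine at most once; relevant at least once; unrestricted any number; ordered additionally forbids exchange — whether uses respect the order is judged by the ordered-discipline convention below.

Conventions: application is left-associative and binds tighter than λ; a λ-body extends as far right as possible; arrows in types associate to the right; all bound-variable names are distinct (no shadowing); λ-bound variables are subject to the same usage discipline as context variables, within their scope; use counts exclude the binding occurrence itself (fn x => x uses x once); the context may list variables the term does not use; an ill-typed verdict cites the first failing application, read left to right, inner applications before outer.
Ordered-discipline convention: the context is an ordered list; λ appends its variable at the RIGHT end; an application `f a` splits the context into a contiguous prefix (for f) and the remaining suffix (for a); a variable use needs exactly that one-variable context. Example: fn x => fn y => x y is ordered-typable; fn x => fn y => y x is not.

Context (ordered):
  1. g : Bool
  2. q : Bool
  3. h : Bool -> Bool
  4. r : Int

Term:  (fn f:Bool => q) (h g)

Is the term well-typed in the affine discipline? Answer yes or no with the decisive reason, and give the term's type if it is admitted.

yes — no duplicate uses among g, q, h, r, f; term : Bool
counts: g: 1, q: 1, h: 1, r: 0, f (bound): 0
left-to-right use order: q, h, g
typing: the term checks, with type Bool
per-discipline verdicts: ordered ✗, linear ✗, affine ✓, relevant ✗, unrestricted ✓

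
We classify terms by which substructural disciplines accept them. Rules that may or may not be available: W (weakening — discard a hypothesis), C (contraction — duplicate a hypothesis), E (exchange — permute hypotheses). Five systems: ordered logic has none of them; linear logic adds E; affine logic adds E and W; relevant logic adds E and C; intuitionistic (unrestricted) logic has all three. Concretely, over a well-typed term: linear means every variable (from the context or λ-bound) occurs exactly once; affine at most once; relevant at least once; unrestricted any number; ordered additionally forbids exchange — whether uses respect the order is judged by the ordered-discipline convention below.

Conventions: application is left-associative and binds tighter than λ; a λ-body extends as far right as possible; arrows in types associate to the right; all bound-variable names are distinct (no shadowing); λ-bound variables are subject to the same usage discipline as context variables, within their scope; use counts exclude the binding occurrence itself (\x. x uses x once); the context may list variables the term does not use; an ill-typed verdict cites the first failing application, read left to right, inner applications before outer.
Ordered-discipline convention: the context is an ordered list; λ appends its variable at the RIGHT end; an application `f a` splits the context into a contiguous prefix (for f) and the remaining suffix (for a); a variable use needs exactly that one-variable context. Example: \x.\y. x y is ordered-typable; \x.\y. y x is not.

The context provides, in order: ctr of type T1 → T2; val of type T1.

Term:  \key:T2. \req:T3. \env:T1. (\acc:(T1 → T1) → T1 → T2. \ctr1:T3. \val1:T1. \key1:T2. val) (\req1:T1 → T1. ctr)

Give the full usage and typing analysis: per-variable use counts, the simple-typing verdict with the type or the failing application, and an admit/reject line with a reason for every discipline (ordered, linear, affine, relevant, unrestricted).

counts: ctr: 1, val: 1, key (λ-bound): 0, req (λ-bound): 0, env (λ-bound): 0, acc (λ-bound): 0, ctr1 (λ-bound): 0, val1 (λ-bound): 0, key1 (λ-bound): 0, req1 (λ-bound): 0
use order (left to right): val, ctr
typing: well-typed — term : T2 → T3 → T1 → T3 → T1 → T2 → T1
ordered ✗ (key, req, env, acc, ctr1, val1, key1, req1 left unused)
linear ✗ (key, req, env, acc, ctr1, val1, key1, req1 left unused)
affine ✓ (ctr, val, key, req, env, acc, ctr1, val1, key1, req1: no repeats, contraction unneeded)
relevant ✗ (key, req, env, acc, ctr1, val1, key1, req1 left unused)
unrestricted ✓ (simply typable at T2 → T3 → T1 → T3 → T1 → T2 → T1; W, C, E all held)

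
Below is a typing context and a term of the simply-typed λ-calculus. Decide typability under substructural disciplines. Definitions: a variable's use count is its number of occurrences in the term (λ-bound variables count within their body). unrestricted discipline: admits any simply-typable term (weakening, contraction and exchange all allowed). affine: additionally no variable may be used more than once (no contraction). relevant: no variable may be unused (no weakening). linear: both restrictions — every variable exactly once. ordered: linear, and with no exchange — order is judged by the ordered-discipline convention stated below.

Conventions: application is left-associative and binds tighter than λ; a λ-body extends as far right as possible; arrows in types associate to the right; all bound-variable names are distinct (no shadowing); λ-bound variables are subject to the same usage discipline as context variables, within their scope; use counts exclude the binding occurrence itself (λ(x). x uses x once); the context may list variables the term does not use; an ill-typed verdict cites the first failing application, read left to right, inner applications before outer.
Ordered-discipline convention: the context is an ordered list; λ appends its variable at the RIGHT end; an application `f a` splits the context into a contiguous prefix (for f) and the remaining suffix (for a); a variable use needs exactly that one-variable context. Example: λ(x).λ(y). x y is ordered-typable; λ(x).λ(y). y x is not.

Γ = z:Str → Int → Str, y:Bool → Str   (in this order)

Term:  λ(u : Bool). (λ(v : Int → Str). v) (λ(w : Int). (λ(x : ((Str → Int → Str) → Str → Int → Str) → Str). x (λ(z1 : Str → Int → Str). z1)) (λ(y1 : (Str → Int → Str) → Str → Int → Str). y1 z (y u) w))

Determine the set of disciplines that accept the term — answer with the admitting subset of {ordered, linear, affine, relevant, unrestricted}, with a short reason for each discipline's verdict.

accepted by: linear, affine, relevant, unrestricted
counts: z: 1×; y: 1×; u (bound): 1×; v (bound): 1×; w (bound): 1×; x (bound): 1×; z1 (bound): 1×; y1 (bound): 1×
use order (left to right): v, x, z1, y1, z, y, u, w
typing: well-typed — term : Bool → Int → Str
ordered ✗ (use order v, x, z1, y1, z, y, u, w needs exchange)
linear ✓ (z, y, u, v, w, x, z1, y1: one use apiece)
affine ✓ (none of z, y, u, v, w, x, z1, y1 used more than once)
relevant ✓ (z, y, u, v, w, x, z1, y1: all used, weakening unneeded)
unrestricted ✓ (well-typed at Bool → Int → Str; no restrictions here)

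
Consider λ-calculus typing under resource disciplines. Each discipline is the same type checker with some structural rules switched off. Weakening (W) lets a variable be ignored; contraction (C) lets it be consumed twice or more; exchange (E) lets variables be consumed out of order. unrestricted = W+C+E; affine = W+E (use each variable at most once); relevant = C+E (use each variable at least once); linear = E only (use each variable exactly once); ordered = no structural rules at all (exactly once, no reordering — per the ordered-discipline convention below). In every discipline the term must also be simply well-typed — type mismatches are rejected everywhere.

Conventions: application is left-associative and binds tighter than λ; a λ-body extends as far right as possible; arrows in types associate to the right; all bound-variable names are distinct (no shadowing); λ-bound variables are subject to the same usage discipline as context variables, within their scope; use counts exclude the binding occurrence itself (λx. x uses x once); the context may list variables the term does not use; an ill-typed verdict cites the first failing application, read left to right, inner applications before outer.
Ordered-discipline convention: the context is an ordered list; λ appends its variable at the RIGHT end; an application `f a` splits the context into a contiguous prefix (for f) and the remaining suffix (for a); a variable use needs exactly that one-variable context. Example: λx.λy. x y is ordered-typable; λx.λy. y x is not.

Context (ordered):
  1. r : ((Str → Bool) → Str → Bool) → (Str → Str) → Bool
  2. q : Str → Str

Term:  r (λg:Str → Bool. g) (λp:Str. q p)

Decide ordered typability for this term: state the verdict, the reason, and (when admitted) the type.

yes — one use each (r, q, g, p); ordered split holds; term : Bool
variable uses: r ×1, q ×1, g (bound) ×1, p (bound) ×1
left-to-right use order: r, g, q, p
typing: ✓ — Bool
summary: ordered ✓ · linear ✓ · affine ✓ · relevant ✓ · unrestricted ✓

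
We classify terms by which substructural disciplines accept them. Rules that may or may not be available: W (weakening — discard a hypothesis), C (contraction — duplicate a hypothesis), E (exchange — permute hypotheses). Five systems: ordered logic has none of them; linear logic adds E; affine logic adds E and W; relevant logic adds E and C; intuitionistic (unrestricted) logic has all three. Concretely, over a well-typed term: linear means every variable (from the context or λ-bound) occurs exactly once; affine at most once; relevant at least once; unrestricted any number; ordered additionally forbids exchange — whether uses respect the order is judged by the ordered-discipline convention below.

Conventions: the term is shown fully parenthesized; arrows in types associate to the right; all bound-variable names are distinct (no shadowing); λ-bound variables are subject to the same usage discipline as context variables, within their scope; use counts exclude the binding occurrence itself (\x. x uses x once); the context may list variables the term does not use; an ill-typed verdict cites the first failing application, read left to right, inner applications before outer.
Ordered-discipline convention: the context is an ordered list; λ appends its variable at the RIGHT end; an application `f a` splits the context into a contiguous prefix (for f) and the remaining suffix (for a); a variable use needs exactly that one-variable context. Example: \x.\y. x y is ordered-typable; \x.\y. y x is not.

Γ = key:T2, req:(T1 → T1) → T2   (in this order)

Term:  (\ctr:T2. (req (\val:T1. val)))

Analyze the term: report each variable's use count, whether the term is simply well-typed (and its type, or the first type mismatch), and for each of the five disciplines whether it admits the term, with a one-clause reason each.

use counts: key=0, req=1, ctr (bound)=0, val (bound)=1
order of uses: req, val
typing: the term checks, with type T2 → T2
ordered ✗ (needs weakening: key, ctr unused)
linear ✗ (needs weakening: key, ctr unused)
affine ✓ (none of key, req, ctr, val used more than once)
relevant ✗ (needs weakening: key, ctr unused)
unrestricted ✓ (well-typed at T2 → T2; no restrictions here)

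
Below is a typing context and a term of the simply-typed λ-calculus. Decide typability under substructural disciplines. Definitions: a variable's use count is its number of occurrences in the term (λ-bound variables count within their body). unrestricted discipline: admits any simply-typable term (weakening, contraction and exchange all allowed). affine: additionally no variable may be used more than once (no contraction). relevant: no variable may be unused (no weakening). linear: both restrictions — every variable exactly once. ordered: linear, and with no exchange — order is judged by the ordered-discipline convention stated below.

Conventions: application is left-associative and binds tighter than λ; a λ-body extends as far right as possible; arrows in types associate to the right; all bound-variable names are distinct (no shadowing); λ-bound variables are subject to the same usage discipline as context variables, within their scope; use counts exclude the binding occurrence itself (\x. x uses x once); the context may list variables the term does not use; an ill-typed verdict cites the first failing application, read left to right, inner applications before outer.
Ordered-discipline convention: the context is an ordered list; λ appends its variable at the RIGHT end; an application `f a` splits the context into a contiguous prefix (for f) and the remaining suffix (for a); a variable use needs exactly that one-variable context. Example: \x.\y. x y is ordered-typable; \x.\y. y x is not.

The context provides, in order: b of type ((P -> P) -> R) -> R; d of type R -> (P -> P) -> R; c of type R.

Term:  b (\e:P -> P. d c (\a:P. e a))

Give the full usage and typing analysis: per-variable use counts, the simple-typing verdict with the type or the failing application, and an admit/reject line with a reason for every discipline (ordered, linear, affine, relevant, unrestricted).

use counts: b=1, d=1, c=1, e [bound]=1, a [bound]=1
left-to-right use order: b, d, c, e, a
typing: well-typed at R
ordered: ✓ — single-use (b, d, c, e, a), ordered derivation ok
linear: ✓ — b, d, c, e, a: one use apiece
affine: ✓ — no duplicate uses among b, d, c, e, a
relevant: ✓ — every one of b, d, c, e, a appears
unrestricted: ✓ — type-checks (R) and nothing is barred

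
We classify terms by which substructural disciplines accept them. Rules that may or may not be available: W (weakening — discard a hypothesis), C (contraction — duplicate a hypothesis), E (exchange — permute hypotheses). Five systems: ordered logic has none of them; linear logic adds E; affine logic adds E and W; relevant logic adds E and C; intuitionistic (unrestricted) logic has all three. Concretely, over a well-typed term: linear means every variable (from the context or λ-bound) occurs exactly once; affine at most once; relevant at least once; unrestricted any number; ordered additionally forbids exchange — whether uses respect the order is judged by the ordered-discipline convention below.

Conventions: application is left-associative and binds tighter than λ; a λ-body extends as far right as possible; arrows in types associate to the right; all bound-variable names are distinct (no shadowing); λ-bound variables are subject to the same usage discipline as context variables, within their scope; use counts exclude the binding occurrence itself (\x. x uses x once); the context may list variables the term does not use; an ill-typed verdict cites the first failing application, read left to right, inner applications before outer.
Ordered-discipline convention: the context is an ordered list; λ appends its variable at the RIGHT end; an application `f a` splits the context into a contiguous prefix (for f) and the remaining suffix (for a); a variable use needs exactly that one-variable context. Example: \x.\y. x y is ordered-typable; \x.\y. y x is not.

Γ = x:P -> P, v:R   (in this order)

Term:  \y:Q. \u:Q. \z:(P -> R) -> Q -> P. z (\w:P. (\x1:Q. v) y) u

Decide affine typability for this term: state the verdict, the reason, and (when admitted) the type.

yes — at most one use each (x, v, y, u, z, w, x1); term : Q -> Q -> ((P -> R) -> Q -> P) -> P
variable uses: x ×0, v ×1, y [bound] ×1, u [bound] ×1, z [bound] ×1, w [bound] ×0, x1 [bound] ×0
uses in reading order: z, v, y, u
typing: the term checks, with type Q -> Q -> ((P -> R) -> Q -> P) -> P
all disciplines: ordered ✗ | linear ✗ | affine ✓ | relevant ✗ | unrestricted ✓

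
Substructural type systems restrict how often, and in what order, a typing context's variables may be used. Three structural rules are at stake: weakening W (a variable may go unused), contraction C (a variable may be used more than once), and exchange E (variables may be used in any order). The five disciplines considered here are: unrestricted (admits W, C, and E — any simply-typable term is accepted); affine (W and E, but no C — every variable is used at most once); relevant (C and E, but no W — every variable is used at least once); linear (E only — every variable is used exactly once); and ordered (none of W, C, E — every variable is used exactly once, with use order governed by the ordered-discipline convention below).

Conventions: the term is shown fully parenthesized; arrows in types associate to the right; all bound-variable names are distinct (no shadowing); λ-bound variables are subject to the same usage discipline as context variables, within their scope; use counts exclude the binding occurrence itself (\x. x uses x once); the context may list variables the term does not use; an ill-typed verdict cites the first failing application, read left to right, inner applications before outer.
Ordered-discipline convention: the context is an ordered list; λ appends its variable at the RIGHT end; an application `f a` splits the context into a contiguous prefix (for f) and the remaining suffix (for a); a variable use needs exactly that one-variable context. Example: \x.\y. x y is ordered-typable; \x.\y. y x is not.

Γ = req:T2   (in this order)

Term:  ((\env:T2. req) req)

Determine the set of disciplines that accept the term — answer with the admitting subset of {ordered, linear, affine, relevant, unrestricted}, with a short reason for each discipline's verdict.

accepted by: unrestricted
use counts: req=2; env [bound]=0
order of uses: req, req
typing: ✓ — T2
ordered: ✗, needs contraction — req ×2; needs weakening: env unused
linear: ✗, needs contraction — req ×2; needs weakening: env unused
affine: ✗, needs contraction — req ×2
relevant: ✗, needs weakening: env unused
unrestricted: ✓, type-checks (T2) and nothing is barred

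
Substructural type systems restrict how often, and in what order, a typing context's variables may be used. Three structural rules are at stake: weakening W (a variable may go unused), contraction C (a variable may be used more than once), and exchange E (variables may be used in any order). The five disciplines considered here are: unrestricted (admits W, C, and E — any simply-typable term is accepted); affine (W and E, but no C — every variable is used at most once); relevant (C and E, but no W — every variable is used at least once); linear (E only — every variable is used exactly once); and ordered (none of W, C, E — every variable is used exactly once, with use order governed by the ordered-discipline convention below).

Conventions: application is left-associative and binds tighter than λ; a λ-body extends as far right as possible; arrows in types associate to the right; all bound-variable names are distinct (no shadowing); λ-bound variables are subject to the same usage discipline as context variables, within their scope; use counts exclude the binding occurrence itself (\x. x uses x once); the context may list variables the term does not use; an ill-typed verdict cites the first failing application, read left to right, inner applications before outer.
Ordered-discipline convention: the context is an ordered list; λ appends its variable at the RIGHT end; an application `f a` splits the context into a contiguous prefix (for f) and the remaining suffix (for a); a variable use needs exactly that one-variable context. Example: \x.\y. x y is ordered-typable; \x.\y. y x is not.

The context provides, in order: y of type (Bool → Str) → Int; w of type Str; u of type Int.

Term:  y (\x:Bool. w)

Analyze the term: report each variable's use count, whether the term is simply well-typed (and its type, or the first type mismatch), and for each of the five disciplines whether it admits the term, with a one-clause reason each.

variable uses: y: 1×, w: 1×, u: 0×, x (λ-bound): 0×
use order (left to right): y, w
typing: ✓ — Int
ordered ✗ (needs weakening: u, x unused)
linear ✗ (needs weakening: u, x unused)
affine ✓ (y, w, u, x: no repeats, contraction unneeded)
relevant ✗ (needs weakening: u, x unused)
unrestricted ✓ (simply typable at Int; W, C, E all held)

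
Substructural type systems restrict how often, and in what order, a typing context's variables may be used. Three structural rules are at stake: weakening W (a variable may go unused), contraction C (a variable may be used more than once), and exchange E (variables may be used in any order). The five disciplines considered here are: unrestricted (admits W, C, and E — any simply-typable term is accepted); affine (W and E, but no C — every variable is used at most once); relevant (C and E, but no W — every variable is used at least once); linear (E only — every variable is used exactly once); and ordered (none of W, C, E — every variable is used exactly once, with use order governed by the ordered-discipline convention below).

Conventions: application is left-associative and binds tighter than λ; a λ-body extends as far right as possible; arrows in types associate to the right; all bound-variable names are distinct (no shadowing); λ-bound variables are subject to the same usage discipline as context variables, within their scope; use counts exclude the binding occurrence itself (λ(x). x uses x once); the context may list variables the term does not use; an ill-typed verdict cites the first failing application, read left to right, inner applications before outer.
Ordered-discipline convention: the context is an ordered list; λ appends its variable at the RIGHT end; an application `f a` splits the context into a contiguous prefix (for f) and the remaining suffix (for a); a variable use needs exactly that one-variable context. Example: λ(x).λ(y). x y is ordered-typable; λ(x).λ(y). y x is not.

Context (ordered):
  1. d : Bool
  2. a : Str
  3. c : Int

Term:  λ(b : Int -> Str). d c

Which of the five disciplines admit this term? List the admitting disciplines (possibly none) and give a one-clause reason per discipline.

admitting disciplines: none
variable uses: d=1; a=0; c=1; b [bound]=0
uses in reading order: d, c
typing: ill-typed: non-arrow in function slot: Bool
ordered ✗ (not simply typable)
linear ✗ (fails simple typing)
affine ✗ (a type mismatch blocks all five)
relevant ✗ (the type mismatch rejects it)
unrestricted ✗ (not simply typable)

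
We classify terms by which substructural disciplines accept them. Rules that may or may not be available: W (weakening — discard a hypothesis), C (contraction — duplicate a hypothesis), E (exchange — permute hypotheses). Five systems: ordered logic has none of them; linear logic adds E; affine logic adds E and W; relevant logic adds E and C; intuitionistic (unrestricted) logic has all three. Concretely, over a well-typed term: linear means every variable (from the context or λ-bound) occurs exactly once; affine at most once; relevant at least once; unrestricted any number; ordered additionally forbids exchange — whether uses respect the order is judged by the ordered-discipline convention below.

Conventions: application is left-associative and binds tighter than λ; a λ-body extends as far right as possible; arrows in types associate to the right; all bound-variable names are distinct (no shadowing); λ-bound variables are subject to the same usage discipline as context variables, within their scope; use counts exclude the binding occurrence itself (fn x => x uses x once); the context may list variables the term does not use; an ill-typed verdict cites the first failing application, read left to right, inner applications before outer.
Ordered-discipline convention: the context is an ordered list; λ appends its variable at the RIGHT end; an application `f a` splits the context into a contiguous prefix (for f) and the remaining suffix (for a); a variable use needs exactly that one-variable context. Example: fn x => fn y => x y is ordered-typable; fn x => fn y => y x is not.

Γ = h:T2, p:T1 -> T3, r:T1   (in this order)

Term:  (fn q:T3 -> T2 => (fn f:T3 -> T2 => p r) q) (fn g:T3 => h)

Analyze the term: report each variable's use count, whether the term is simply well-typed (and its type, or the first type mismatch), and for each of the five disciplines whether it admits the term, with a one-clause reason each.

variable uses: h: 1×, p: 1×, r: 1×, q (bound): 1×, f (bound): 0×, g (bound): 0×
order of uses: p, r, q, h
typing: well-typed — term : T3
ordered ✗ (unused: f, g — weakening required)
linear ✗ (unused: f, g — weakening required)
affine ✓ (none of h, p, r, q, f, g used more than once)
relevant ✗ (unused: f, g — weakening required)
unrestricted ✓ (typability at T3 is all that's needed)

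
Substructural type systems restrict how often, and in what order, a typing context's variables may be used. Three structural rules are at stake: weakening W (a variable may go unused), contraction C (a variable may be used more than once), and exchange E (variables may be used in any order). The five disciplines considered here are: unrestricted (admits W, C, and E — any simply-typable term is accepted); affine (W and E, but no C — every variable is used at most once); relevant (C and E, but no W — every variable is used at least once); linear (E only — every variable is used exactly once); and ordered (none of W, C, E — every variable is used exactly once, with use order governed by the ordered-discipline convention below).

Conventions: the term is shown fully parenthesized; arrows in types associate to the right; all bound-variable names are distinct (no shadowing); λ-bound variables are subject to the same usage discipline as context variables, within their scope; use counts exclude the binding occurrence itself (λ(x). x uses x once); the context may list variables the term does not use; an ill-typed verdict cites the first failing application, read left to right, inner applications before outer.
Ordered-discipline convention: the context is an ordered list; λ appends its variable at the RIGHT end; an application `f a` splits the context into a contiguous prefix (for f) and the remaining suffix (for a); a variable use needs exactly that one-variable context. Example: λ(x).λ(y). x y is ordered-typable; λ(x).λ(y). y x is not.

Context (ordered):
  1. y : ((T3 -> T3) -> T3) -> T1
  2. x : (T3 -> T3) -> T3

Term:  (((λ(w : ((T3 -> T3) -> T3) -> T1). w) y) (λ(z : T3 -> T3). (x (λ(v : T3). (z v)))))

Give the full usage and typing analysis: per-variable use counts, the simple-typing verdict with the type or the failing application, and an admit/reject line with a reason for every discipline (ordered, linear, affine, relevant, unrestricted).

counts: y=1, x=1, w [bound]=1, z [bound]=1, v [bound]=1
order of uses: w, y, x, z, v
typing: well-typed — term : T1
ordered: ✓, y, x, w, z, v: once each, no exchange needed
linear: ✓, single use per variable (y, x, w, z, v)
affine: ✓, y, x, w, z, v: no repeats, contraction unneeded
relevant: ✓, y, x, w, z, v: all used, weakening unneeded
unrestricted: ✓, typability at T1 is all that's needed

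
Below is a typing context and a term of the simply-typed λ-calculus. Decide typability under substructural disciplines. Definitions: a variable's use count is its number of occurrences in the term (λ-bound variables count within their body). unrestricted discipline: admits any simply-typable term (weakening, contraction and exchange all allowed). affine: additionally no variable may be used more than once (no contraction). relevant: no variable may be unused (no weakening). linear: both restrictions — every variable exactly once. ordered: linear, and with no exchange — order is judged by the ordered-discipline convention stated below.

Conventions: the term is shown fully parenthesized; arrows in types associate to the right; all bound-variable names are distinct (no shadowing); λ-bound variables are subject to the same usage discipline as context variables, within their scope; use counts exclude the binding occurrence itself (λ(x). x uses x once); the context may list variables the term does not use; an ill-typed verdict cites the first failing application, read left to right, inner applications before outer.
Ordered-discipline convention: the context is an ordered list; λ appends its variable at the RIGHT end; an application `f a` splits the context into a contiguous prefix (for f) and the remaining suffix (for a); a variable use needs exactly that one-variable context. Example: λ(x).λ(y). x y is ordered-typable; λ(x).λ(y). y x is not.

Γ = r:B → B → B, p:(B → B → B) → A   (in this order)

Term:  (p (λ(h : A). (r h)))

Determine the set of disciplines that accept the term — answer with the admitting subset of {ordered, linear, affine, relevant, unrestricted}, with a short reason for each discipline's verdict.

accepted by: none
variable uses: r: 1×; p: 1×; h (bound): 1×
uses in reading order: p, r, h
typing: ill-typed: a function awaiting B gets A
ordered: ✗ — fails simple typing
linear: ✗ — a type mismatch blocks all five
affine: ✗ — the type mismatch rejects it
relevant: ✗ — not simply typable
unrestricted: ✗ — fails simple typing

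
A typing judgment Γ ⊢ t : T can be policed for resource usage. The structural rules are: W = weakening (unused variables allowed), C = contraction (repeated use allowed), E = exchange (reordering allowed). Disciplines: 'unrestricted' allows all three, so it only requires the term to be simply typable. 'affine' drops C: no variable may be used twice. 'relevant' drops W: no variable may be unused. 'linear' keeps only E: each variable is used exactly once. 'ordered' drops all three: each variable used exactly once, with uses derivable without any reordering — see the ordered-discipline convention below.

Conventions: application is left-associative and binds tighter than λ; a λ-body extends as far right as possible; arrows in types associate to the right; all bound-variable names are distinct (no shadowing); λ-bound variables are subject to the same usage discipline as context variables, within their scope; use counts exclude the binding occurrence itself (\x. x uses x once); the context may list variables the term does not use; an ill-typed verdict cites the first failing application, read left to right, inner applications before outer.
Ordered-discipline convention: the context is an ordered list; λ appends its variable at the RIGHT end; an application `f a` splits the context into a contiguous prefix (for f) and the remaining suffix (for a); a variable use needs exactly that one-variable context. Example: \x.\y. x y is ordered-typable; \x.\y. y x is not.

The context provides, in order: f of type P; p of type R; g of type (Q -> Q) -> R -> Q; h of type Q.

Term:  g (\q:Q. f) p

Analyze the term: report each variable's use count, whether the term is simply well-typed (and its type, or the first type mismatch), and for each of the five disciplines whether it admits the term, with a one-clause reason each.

usage: f: 1; p: 1; g: 1; h: 0; q (λ-bound): 0
order of uses: g, f, p
typing: ill-typed: an application expects Q -> Q but receives Q -> P
ordered: ✗ — not simply typable
linear: ✗ — fails simple typing
affine: ✗ — a type mismatch blocks all five
relevant: ✗ — the type mismatch rejects it
unrestricted: ✗ — not simply typable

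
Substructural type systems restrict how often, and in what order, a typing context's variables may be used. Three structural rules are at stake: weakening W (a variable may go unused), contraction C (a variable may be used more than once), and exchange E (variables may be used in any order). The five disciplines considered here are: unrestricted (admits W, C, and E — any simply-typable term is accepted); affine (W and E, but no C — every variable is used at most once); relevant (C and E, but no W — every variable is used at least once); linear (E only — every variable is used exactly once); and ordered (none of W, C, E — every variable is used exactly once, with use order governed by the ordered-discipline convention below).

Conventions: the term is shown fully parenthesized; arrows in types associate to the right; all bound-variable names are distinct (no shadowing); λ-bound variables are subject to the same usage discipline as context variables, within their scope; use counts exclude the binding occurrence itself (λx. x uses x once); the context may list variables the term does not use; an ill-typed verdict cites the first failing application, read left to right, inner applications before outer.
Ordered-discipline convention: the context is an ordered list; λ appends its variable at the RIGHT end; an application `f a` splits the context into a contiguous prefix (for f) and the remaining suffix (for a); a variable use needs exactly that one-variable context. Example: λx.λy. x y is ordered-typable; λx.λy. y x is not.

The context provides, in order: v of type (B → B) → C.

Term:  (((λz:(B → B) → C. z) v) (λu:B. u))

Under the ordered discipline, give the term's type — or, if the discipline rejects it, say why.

term : C
variable uses: v=1, z (bound)=1, u (bound)=1
uses in reading order: z, v, u
typing: well-typed at C
all disciplines: ordered ✓ | linear ✓ | affine ✓ | relevant ✓ | unrestricted ✓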